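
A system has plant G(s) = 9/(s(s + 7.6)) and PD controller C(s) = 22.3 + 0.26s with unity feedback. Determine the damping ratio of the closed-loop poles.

ζ = 0.351

Forward path: (22.3 + 0.26s)·9/(s(s+7.6)). The closed-loop characteristic equation is s² + (7.6 + 9·0.26)s + 9·22.3 = 0.
That is s² + 9.94s + 200.7 = 0, so ω_n = 14.17 rad/s and ζ = 9.94/(2·14.17) = 0.3508.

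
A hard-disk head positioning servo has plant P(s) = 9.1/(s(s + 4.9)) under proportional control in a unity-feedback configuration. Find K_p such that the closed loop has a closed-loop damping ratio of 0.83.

Closed-loop characteristic equation: s² + 4.9s + K_p·9.1 = 0.
So ω_n = √(9.1K_p) and 2ζω_n = 4.9, giving ζ = 4.9/(2√(9.1K_p)).
Setting ζ = 0.83: √(9.1K_p) = 4.9/(2·0.83) = 2.952, so K_p = 8.713/9.1 = 0.957.

K_p = 0.957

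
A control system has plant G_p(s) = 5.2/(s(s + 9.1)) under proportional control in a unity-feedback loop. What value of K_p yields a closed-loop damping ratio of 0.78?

Closed-loop characteristic equation: s² + 9.1s + K_p·5.2 = 0.
So ω_n = √(5.2K_p) and 2ζω_n = 9.1, giving ζ = 9.1/(2√(5.2K_p)).
Setting ζ = 0.78: √(5.2K_p) = 9.1/(2·0.78) = 5.833, so K_p = 34.03/5.2 = 6.54.

K_p = 6.54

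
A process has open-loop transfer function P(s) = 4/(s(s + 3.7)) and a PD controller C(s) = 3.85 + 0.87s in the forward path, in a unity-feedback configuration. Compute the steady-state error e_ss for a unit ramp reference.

The loop has one pole at the origin (type 1). Velocity error constant K_v = lim_{s→0} s·C(s)P(s) = 3.85·4/3.7 = 4.162.
Steady-state error to a unit ramp: e_ss = 1/K_v = 0.24.

0.24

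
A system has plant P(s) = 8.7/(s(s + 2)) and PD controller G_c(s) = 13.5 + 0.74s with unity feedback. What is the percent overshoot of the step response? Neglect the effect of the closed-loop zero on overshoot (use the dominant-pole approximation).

Forward path: (13.5 + 0.74s)·8.7/(s(s+2)). The closed-loop characteristic equation is s² + (2 + 8.7·0.74)s + 8.7·13.5 = 0.
That is s² + 8.438s + 117.4 = 0, so ω_n = 10.84 rad/s and ζ = 8.438/(2·10.84) = 0.3893.
%OS = 100·exp(−πζ/√(1−ζ²)) = 26.5%.

26.5%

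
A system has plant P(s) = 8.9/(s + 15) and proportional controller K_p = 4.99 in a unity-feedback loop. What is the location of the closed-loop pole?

Closed-loop transfer function: T(s) = K_p·P(s)/(1 + K_p·P(s)) = 44.41/(s + 15 + 44.41) = 44.41/(s + 59.41).
The closed-loop pole is at s = −59.41.

s = -59.41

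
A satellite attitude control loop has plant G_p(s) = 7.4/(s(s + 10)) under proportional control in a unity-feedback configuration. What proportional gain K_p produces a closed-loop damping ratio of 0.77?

K_p = 5.7

Closed-loop characteristic equation: s² + 10s + K_p·7.4 = 0.
So ω_n = √(7.4K_p) and 2ζω_n = 10, giving ζ = 10/(2√(7.4K_p)).
Setting ζ = 0.77: √(7.4K_p) = 10/(2·0.77) = 6.494, so K_p = 42.17/7.4 = 5.7.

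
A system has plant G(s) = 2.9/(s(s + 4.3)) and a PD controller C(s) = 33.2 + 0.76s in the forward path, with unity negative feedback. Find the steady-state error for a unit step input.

The open loop C(s)G(s) has a pole at the origin (type 1), so the static position error constant is infinite and e_ss = 1/(1+∞) = 0.

0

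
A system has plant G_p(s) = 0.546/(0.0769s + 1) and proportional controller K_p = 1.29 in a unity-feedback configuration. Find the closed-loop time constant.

Closed loop: T(s) = K_p·G_p/(1+K_p·G_p) = 0.7043/(0.0769s + 1 + 0.7043), with pole at s = −(1 + 0.7043)/0.0769 = −22.16.
Closed-loop time constant τ = 1/22.16 = 0.0451 s.

τ = 0.0451 s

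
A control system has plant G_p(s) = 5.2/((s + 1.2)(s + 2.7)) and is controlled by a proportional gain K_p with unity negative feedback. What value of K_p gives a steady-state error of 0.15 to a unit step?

The loop is type 0, so e_ss(step) = 1/(1 + K_pos) with K_pos = K_p·G_p(0).
G_p(0) = 1.605. Require 1/(1 + K_p·1.605) = 0.15, so 1 + 1.605·K_p = 6.667.
K_p = (6.667 − 1)/1.605 = 3.53.

K_p = 3.53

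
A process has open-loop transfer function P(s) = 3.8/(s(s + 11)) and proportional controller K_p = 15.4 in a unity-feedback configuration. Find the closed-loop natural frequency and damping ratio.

With unity feedback the closed-loop characteristic equation is s² + 11s + 15.4·3.8 = s² + 11s + 58.52 = 0.
Matching s² + 2ζω_n s + ω_n²: ω_n = √58.52 = 7.65 rad/s and 2ζω_n = 11, so ζ = 11/(2·7.65) = 0.719.

ω_n = 7.65 rad/s, ζ = 0.719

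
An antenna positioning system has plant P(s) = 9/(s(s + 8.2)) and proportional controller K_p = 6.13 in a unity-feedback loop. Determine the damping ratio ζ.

1 + K_p·P(s) = 0 gives s² + 8.2s + 55.17 = 0.
Matching s² + 2ζω_n s + ω_n²: ω_n = √55.17 = 7.428 rad/s and 2ζω_n = 8.2, so ζ = 8.2/(2·7.428) = 0.552.

ζ = 0.552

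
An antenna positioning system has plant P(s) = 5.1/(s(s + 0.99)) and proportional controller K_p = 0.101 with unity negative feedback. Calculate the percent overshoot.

5.02%

Closed-loop characteristic equation: s² + 0.99s + 0.5151 = 0, so ω_n = 0.7177 rad/s and ζ = 0.99/(2·0.7177) = 0.6897.
%OS = 100·exp(−πζ/√(1−ζ²)) = 100·exp(−π·0.6897/√0.5243) = 5.02%.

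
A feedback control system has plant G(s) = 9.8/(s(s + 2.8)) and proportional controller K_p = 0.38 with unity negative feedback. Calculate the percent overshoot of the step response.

From 1 + K_pG(s) = 0: s² + 2.8s + 3.724 = 0 ⇒ ω_n = 1.93, ζ = 0.7255.
%OS = 100·exp(−πζ/√(1−ζ²)) = 100·exp(−π·0.7255/√0.4737) = 3.65%.

3.65%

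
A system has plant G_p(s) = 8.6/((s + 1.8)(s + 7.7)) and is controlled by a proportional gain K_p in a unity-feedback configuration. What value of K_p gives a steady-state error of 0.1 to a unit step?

K_p = 14.5

The loop is type 0, so e_ss(step) = 1/(1 + K_pos) with K_pos = K_p·G_p(0).
G_p(0) = 0.6205. Require 1/(1 + K_p·0.6205) = 0.1, so 1 + 0.6205·K_p = 10.
K_p = (10 − 1)/0.6205 = 14.5.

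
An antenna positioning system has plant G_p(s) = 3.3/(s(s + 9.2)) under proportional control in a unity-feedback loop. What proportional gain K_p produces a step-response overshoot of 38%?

From %OS = 100·exp(−πζ/√(1−ζ²)) = 38%, ζ = −ln(0.38)/√(π²+ln²(0.38)) = 0.2943.
Characteristic equation s² + 9.2s + 3.3K_p = 0 gives ζ = 9.2/(2√(3.3K_p)).
Setting ζ = 0.2943: √(3.3K_p) = 9.2/(2·0.2943) = 15.63, so K_p = 244.2/3.3 = 74.

K_p = 74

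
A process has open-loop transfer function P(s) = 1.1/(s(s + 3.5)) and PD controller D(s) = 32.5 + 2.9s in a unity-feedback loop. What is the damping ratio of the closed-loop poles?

Forward path: (32.5 + 2.9s)·1.1/(s(s+3.5)). The closed-loop characteristic equation is s² + (3.5 + 1.1·2.9)s + 1.1·32.5 = 0.
That is s² + 6.69s + 35.75 = 0, so ω_n = 5.979 rad/s and ζ = 6.69/(2·5.979) = 0.5594.

ζ = 0.559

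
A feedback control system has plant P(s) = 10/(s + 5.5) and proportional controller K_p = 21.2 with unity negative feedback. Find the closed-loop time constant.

Closed-loop transfer function: T(s) = K_p·P(s)/(1 + K_p·P(s)) = 212/(s + 5.5 + 212) = 212/(s + 217.5).
Time constant τ = 1/217.5 = 0.0046 s.

τ = 0.0046 s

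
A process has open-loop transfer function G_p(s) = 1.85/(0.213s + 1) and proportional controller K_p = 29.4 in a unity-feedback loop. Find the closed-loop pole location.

Closed loop: T(s) = K_p·G_p/(1+K_p·G_p) = 54.39/(0.213s + 1 + 54.39), with pole at s = −(1 + 54.39)/0.213 = −260.

s = -260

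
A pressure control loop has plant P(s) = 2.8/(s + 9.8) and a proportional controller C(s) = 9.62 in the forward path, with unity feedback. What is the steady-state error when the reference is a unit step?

The loop is type 0. Static position error constant K_pos = C(0)·P(0) = 9.62·0.2857 = 2.749.
Steady-state error to a unit step: e_ss = 1/(1+K_pos) = 1/3.749 = 0.267.

0.267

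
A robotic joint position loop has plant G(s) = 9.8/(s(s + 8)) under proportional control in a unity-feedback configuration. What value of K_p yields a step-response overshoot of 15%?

From %OS = 100·exp(−πζ/√(1−ζ²)) = 15%, ζ = −ln(0.15)/√(π²+ln²(0.15)) = 0.5169.
Characteristic equation s² + 8s + 9.8K_p = 0 gives ζ = 8/(2√(9.8K_p)).
Setting ζ = 0.5169: √(9.8K_p) = 8/(2·0.5169) = 7.738, so K_p = 59.88/9.8 = 6.11.

K_p = 6.11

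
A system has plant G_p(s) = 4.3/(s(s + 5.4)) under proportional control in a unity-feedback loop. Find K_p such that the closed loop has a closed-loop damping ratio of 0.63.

K_p = 4.27

Closed-loop characteristic equation: s² + 5.4s + K_p·4.3 = 0.
So ω_n = √(4.3K_p) and 2ζω_n = 5.4, giving ζ = 5.4/(2√(4.3K_p)).
Setting ζ = 0.63: √(4.3K_p) = 5.4/(2·0.63) = 4.286, so K_p = 18.37/4.3 = 4.27.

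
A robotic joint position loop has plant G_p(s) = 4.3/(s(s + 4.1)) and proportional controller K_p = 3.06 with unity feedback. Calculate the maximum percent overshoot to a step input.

11.6%

From 1 + K_pG_p(s) = 0: s² + 4.1s + 13.16 = 0 ⇒ ω_n = 3.627, ζ = 0.5651.
%OS = 100·exp(−πζ/√(1−ζ²)) = 100·exp(−π·0.5651/√0.6806) = 11.6%.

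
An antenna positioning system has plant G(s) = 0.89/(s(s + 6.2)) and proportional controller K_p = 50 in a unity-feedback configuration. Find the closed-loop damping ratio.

ζ = 0.465

With unity feedback the closed-loop characteristic equation is s² + 6.2s + 50·0.89 = s² + 6.2s + 44.5 = 0.
Matching s² + 2ζω_n s + ω_n²: ω_n = √44.5 = 6.671 rad/s and 2ζω_n = 6.2, so ζ = 6.2/(2·6.671) = 0.465.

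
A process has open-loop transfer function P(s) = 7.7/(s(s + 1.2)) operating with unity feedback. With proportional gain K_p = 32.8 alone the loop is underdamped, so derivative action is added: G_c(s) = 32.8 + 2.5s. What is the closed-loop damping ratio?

Forward path: (32.8 + 2.5s)·7.7/(s(s+1.2)). The closed-loop characteristic equation is s² + (1.2 + 7.7·2.5)s + 7.7·32.8 = 0.
That is s² + 20.45s + 252.6 = 0, so ω_n = 15.89 rad/s and ζ = 20.45/(2·15.89) = 0.6434.

ζ = 0.643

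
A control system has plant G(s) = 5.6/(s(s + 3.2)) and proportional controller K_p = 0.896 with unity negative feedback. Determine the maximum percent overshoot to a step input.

4.05%

Closed-loop characteristic equation: s² + 3.2s + 5.018 = 0, so ω_n = 2.24 rad/s and ζ = 3.2/(2·2.24) = 0.7143.
%OS = 100·exp(−πζ/√(1−ζ²)) = 100·exp(−π·0.7143/√0.4898) = 4.05%.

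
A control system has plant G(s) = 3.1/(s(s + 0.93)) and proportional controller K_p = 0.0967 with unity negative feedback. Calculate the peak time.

The closed-loop denominator s² + 0.93s + 0.2998 gives ω_n = √0.2998 = 0.5475 and ζ = 0.93/(2ω_n) = 0.8493.
Damped frequency ω_d = ω_n√(1−ζ²) = 0.289 rad/s, so peak time T_p = π/ω_d = 10.9 s.

T_p = 10.9 s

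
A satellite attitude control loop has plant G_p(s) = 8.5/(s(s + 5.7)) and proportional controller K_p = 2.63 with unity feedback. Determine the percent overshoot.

The closed-loop denominator s² + 5.7s + 22.36 gives ω_n = √22.36 = 4.728 and ζ = 5.7/(2ω_n) = 0.6028.
%OS = 100·exp(−πζ/√(1−ζ²)) = 100·exp(−π·0.6028/√0.6367) = 9.32%.

9.32%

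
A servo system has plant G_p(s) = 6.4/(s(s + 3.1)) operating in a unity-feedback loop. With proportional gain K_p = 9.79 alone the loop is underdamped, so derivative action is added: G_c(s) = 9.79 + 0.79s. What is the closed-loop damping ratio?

ζ = 0.515

Forward path: (9.79 + 0.79s)·6.4/(s(s+3.1)). The closed-loop characteristic equation is s² + (3.1 + 6.4·0.79)s + 6.4·9.79 = 0.
That is s² + 8.156s + 62.66 = 0, so ω_n = 7.916 rad/s and ζ = 8.156/(2·7.916) = 0.5152.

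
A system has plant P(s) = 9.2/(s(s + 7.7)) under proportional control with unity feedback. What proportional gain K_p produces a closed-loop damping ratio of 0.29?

Closed-loop characteristic equation: s² + 7.7s + K_p·9.2 = 0.
So ω_n = √(9.2K_p) and 2ζω_n = 7.7, giving ζ = 7.7/(2√(9.2K_p)).
Setting ζ = 0.29: √(9.2K_p) = 7.7/(2·0.29) = 13.28, so K_p = 176.2/9.2 = 19.2.

K_p = 19.2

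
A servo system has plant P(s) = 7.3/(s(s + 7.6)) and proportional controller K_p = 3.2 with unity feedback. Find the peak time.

T_p = 1.05 s

Closed-loop characteristic equation: s² + 7.6s + 23.36 = 0, so ω_n = 4.833 rad/s and ζ = 7.6/(2·4.833) = 0.7862.
Damped frequency ω_d = ω_n√(1−ζ²) = 2.987 rad/s, so peak time T_p = π/ω_d = 1.05 s.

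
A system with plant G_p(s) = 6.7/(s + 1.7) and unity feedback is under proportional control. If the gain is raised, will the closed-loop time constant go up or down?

The closed-loop bandwidth 1.7+K_p·6.7 grows with K_p, so τ shrinks.

decrease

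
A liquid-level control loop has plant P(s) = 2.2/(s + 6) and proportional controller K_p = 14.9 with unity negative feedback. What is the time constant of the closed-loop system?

Closed-loop transfer function: T(s) = K_p·P(s)/(1 + K_p·P(s)) = 32.78/(s + 6 + 32.78) = 32.78/(s + 38.78).
Time constant τ = 1/38.78 = 0.0258 s.

τ = 0.0258 s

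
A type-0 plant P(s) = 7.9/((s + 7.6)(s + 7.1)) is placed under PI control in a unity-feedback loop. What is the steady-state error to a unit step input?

The PI controller's integrator makes the forward path type 1, so e_ss to a step is zero.

0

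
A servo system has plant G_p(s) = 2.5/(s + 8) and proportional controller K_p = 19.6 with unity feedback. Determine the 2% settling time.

T_s ≈ 0.0702 s

Closed-loop transfer function: T(s) = K_p·G_p(s)/(1 + K_p·G_p(s)) = 49/(s + 8 + 49) = 49/(s + 57).
Time constant τ = 1/57 = 0.01754 s, so the 2% settling time is about 4τ = 0.0702 s.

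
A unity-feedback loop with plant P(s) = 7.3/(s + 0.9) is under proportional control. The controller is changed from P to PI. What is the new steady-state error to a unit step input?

The integrator makes K_pos = lim_{s→0} C(s)G(s) infinite, so e_ss = 1/(1+K_pos) = 0.

0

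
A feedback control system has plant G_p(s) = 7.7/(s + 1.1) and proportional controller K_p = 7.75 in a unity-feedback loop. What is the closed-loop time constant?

Closed-loop transfer function: T(s) = K_p·G_p(s)/(1 + K_p·G_p(s)) = 59.68/(s + 1.1 + 59.68) = 59.68/(s + 60.78).
Time constant τ = 1/60.78 = 0.0165 s.

τ = 0.0165 s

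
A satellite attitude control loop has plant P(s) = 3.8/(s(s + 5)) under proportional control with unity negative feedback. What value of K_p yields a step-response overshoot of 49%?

K_p = 33.5

From %OS = 100·exp(−πζ/√(1−ζ²)) = 49%, ζ = −ln(0.49)/√(π²+ln²(0.49)) = 0.2214.
Characteristic equation s² + 5s + 3.8K_p = 0 gives ζ = 5/(2√(3.8K_p)).
Setting ζ = 0.2214: √(3.8K_p) = 5/(2·0.2214) = 11.29, so K_p = 127.5/3.8 = 33.5.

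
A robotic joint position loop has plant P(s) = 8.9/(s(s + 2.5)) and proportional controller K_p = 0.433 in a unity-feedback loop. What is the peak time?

From 1 + K_pP(s) = 0: s² + 2.5s + 3.854 = 0 ⇒ ω_n = 1.963, ζ = 0.6368.
Damped frequency ω_d = ω_n√(1−ζ²) = 1.514 rad/s, so peak time T_p = π/ω_d = 2.08 s.

T_p = 2.08 s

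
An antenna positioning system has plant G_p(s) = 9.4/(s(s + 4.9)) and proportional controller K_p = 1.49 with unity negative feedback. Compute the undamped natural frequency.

ω_n = 3.74 rad/s

1 + K_p·G_p(s) = 0 gives s² + 4.9s + 14.01 = 0.
So ω_n² = 14.01 ⇒ ω_n = 3.742 rad/s, and ζ = 4.9/(2ω_n) = 0.655.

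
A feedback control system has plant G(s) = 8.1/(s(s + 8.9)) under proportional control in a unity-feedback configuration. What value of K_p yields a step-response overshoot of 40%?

K_p = 31.2

From %OS = 100·exp(−πζ/√(1−ζ²)) = 40%, ζ = −ln(0.4)/√(π²+ln²(0.4)) = 0.28.
Characteristic equation s² + 8.9s + 8.1K_p = 0 gives ζ = 8.9/(2√(8.1K_p)).
Setting ζ = 0.28: √(8.1K_p) = 8.9/(2·0.28) = 15.89, so K_p = 252.6/8.1 = 31.2.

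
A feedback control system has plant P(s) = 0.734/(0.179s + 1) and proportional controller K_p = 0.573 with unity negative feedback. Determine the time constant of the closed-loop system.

τ = 0.126 s

Closed loop: T(s) = K_p·P/(1+K_p·P) = 0.4206/(0.179s + 1 + 0.4206), with pole at s = −(1 + 0.4206)/0.179 = −7.936.
Closed-loop time constant τ = 1/7.936 = 0.126 s.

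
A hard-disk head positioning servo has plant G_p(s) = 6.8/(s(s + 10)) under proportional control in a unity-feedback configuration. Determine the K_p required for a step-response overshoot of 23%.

From %OS = 100·exp(−πζ/√(1−ζ²)) = 23%, ζ = −ln(0.23)/√(π²+ln²(0.23)) = 0.4237.
Characteristic equation s² + 10s + 6.8K_p = 0 gives ζ = 10/(2√(6.8K_p)).
Setting ζ = 0.4237: √(6.8K_p) = 10/(2·0.4237) = 11.8, so K_p = 139.2/6.8 = 20.5.

K_p = 20.5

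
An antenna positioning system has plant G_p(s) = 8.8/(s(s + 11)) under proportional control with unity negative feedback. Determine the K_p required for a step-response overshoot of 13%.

From %OS = 100·exp(−πζ/√(1−ζ²)) = 13%, ζ = −ln(0.13)/√(π²+ln²(0.13)) = 0.5446.
Characteristic equation s² + 11s + 8.8K_p = 0 gives ζ = 11/(2√(8.8K_p)).
Setting ζ = 0.5446: √(8.8K_p) = 11/(2·0.5446) = 10.1, so K_p = 102/8.8 = 11.6.

K_p = 11.6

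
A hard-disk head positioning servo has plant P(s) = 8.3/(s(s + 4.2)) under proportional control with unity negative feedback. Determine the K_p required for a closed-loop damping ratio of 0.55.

Closed-loop characteristic equation: s² + 4.2s + K_p·8.3 = 0.
So ω_n = √(8.3K_p) and 2ζω_n = 4.2, giving ζ = 4.2/(2√(8.3K_p)).
Setting ζ = 0.55: √(8.3K_p) = 4.2/(2·0.55) = 3.818, so K_p = 14.58/8.3 = 1.76.

K_p = 1.76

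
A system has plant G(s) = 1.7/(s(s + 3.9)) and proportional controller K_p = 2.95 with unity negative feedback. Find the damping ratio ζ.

The closed-loop denominator is s(s+3.9) + 2.95·1.7 = s² + 3.9s + 5.015.
Matching s² + 2ζω_n s + ω_n²: ω_n = √5.015 = 2.239 rad/s and 2ζω_n = 3.9, so ζ = 3.9/(2·2.239) = 0.871.

ζ = 0.871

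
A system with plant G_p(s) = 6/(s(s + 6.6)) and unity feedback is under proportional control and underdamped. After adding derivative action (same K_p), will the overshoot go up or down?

decrease

The derivative term adds K·K_d to the s-coefficient of the characteristic equation, raising 2ζω_n while ω_n is unchanged; ζ increases, so overshoot decreases.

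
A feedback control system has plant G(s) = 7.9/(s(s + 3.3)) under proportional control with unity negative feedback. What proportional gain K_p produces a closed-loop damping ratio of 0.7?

Closed-loop characteristic equation: s² + 3.3s + K_p·7.9 = 0.
So ω_n = √(7.9K_p) and 2ζω_n = 3.3, giving ζ = 3.3/(2√(7.9K_p)).
Setting ζ = 0.7: √(7.9K_p) = 3.3/(2·0.7) = 2.357, so K_p = 5.556/7.9 = 0.703.

K_p = 0.703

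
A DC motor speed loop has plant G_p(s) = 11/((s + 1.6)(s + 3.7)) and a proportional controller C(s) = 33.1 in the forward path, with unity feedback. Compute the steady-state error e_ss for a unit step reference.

The loop is type 0. Static position error constant K_pos = C(0)·G_p(0) = 33.1·1.858 = 61.5.
Steady-state error to a unit step: e_ss = 1/(1+K_pos) = 1/62.5 = 0.016.

0.016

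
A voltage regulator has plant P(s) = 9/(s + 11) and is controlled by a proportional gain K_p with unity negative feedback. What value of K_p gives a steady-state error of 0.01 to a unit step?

For a type-0 loop with proportional control, e_ss = 1/(1 + K_p·P(0)).
P(0) = 0.8182. Require 1/(1 + K_p·0.8182) = 0.01, so 1 + 0.8182·K_p = 100.
K_p = (100 − 1)/0.8182 = 121.

K_p = 121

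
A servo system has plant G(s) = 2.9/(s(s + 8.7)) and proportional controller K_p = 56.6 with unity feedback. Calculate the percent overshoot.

32.2%

From 1 + K_pG(s) = 0: s² + 8.7s + 164.1 = 0 ⇒ ω_n = 12.81, ζ = 0.3395.
%OS = 100·exp(−πζ/√(1−ζ²)) = 100·exp(−π·0.3395/√0.8847) = 32.2%.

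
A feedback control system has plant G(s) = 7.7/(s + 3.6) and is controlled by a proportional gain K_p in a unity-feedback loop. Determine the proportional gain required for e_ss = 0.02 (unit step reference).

Steady-state error for a unit step on this type-0 loop is 1/(1 + K_p·G(0)).
G(0) = 2.139. Require 1/(1 + K_p·2.139) = 0.02, so 1 + 2.139·K_p = 50.
K_p = (50 − 1)/2.139 = 22.9.

K_p = 22.9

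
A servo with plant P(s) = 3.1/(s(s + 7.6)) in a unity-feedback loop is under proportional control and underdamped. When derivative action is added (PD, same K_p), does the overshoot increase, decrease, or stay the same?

With PD the characteristic equation becomes s² + (a + K·K_d)s + K·K_p = 0; the damping term grows, ζ rises, overshoot falls.

decrease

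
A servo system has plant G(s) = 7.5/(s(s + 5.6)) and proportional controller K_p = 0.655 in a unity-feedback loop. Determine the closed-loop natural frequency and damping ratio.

The closed-loop denominator is s(s+5.6) + 0.655·7.5 = s² + 5.6s + 4.913.
Matching s² + 2ζω_n s + ω_n²: ω_n = √4.913 = 2.216 rad/s and 2ζω_n = 5.6, so ζ = 5.6/(2·2.216) = 1.26.

ω_n = 2.22 rad/s, ζ = 1.26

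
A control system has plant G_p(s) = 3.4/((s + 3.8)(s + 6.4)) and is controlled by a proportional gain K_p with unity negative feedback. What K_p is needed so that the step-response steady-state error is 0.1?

K_p = 64.4

The loop is type 0, so e_ss(step) = 1/(1 + K_pos) with K_pos = K_p·G_p(0).
G_p(0) = 0.1398. Require 1/(1 + K_p·0.1398) = 0.1, so 1 + 0.1398·K_p = 10.
K_p = (10 − 1)/0.1398 = 64.4.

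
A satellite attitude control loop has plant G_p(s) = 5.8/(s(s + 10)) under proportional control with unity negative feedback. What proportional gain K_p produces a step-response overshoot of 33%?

K_p = 38.9

From %OS = 100·exp(−πζ/√(1−ζ²)) = 33%, ζ = −ln(0.33)/√(π²+ln²(0.33)) = 0.3328.
Characteristic equation s² + 10s + 5.8K_p = 0 gives ζ = 10/(2√(5.8K_p)).
Setting ζ = 0.3328: √(5.8K_p) = 10/(2·0.3328) = 15.02, so K_p = 225.7/5.8 = 38.9.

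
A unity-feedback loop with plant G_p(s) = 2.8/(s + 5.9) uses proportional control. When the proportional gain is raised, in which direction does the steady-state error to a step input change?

The position error constant K_pos = K_p·G_p(0) grows with K_p, and e_ss = 1/(1+K_pos) falls.

decrease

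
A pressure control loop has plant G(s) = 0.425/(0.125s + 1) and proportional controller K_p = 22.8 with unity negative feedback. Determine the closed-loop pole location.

s = -85.52

Closed loop: T(s) = K_p·G/(1+K_p·G) = 9.69/(0.125s + 1 + 9.69), with pole at s = −(1 + 9.69)/0.125 = −85.52.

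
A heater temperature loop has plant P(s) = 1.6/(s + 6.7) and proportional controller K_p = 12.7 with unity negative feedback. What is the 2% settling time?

T_s ≈ 0.148 s

Closed-loop transfer function: T(s) = K_p·P(s)/(1 + K_p·P(s)) = 20.32/(s + 6.7 + 20.32) = 20.32/(s + 27.02).
Time constant τ = 1/27.02 = 0.03701 s, so the 2% settling time is about 4τ = 0.148 s.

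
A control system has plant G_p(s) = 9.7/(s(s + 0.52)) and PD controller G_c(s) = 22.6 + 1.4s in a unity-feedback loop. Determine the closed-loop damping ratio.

Forward path: (22.6 + 1.4s)·9.7/(s(s+0.52)). The closed-loop characteristic equation is s² + (0.52 + 9.7·1.4)s + 9.7·22.6 = 0.
That is s² + 14.1s + 219.2 = 0, so ω_n = 14.81 rad/s and ζ = 14.1/(2·14.81) = 0.4762.

ζ = 0.476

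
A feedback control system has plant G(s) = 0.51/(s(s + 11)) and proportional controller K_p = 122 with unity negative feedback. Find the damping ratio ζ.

ζ = 0.697

The closed-loop denominator is s(s+11) + 122·0.51 = s² + 11s + 62.22.
Matching s² + 2ζω_n s + ω_n²: ω_n = √62.22 = 7.888 rad/s and 2ζω_n = 11, so ζ = 11/(2·7.888) = 0.697.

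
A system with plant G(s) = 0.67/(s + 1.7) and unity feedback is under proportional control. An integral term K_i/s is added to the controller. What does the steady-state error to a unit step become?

The integrator makes K_pos = lim_{s→0} C(s)G(s) infinite, so e_ss = 1/(1+K_pos) = 0.

0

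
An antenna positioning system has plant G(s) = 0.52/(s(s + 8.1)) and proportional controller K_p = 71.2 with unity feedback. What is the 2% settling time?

T_s ≈ 0.988 s

The closed-loop denominator s² + 8.1s + 37.02 gives ω_n = √37.02 = 6.085 and ζ = 8.1/(2ω_n) = 0.6656.
2% settling time T_s ≈ 4/(ζω_n) = 4/4.05 = 0.988 s.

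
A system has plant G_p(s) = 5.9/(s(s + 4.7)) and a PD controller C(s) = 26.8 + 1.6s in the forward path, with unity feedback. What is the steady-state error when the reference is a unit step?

The open loop C(s)G_p(s) has a pole at the origin (type 1), so the static position error constant is infinite and e_ss = 1/(1+∞) = 0.

0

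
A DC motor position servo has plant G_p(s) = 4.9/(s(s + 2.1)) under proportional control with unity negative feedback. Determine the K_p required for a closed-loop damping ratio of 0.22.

K_p = 4.65

Closed-loop characteristic equation: s² + 2.1s + K_p·4.9 = 0.
So ω_n = √(4.9K_p) and 2ζω_n = 2.1, giving ζ = 2.1/(2√(4.9K_p)).
Setting ζ = 0.22: √(4.9K_p) = 2.1/(2·0.22) = 4.773, so K_p = 22.78/4.9 = 4.65.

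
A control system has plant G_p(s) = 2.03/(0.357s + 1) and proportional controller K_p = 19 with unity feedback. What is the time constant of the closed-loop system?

Closed loop: T(s) = K_p·G_p/(1+K_p·G_p) = 38.57/(0.357s + 1 + 38.57), with pole at s = −(1 + 38.57)/0.357 = −110.8.
Closed-loop time constant τ = 1/110.8 = 0.00902 s.

τ = 0.00902 s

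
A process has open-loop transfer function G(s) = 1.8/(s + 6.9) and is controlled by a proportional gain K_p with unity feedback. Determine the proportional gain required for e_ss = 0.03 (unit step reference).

Steady-state error for a unit step on this type-0 loop is 1/(1 + K_p·G(0)).
G(0) = 0.2609. Require 1/(1 + K_p·0.2609) = 0.03, so 1 + 0.2609·K_p = 33.33.
K_p = (33.33 − 1)/0.2609 = 124.

K_p = 124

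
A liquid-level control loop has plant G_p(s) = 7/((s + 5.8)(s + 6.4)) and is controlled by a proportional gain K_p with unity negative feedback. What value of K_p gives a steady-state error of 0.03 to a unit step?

The loop is type 0, so e_ss(step) = 1/(1 + K_pos) with K_pos = K_p·G_p(0).
G_p(0) = 0.1886. Require 1/(1 + K_p·0.1886) = 0.03, so 1 + 0.1886·K_p = 33.33.
K_p = (33.33 − 1)/0.1886 = 171.

K_p = 171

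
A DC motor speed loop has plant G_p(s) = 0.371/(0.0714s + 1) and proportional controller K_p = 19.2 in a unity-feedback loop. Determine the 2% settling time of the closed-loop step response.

Closed loop: T(s) = K_p·G_p/(1+K_p·G_p) = 7.123/(0.0714s + 1 + 7.123), with pole at s = −(1 + 7.123)/0.0714 = −113.8.
τ = 1/113.8 = 0.00879 s, so 2% settling time ≈ 4τ = 0.0352 s.

T_s ≈ 0.0352 s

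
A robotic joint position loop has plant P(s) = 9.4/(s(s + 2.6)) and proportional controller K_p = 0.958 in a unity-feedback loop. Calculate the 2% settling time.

T_s ≈ 3.08 s

The closed-loop denominator s² + 2.6s + 9.005 gives ω_n = √9.005 = 3.001 and ζ = 2.6/(2ω_n) = 0.4332.
2% settling time T_s ≈ 4/(ζω_n) = 4/1.3 = 3.08 s.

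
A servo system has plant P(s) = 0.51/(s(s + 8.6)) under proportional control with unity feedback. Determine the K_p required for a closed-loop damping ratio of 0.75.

K_p = 64.5

Closed-loop characteristic equation: s² + 8.6s + K_p·0.51 = 0.
So ω_n = √(0.51K_p) and 2ζω_n = 8.6, giving ζ = 8.6/(2√(0.51K_p)).
Setting ζ = 0.75: √(0.51K_p) = 8.6/(2·0.75) = 5.733, so K_p = 32.87/0.51 = 64.5.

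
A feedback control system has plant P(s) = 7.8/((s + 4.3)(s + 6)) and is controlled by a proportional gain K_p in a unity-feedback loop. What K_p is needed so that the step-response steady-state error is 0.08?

K_p = 38

For a type-0 loop with proportional control, e_ss = 1/(1 + K_p·P(0)).
P(0) = 0.3023. Require 1/(1 + K_p·0.3023) = 0.08, so 1 + 0.3023·K_p = 12.5.
K_p = (12.5 − 1)/0.3023 = 38.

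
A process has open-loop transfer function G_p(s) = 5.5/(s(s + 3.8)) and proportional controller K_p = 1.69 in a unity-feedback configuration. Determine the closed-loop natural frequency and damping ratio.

With unity feedback the closed-loop characteristic equation is s² + 3.8s + 1.69·5.5 = s² + 3.8s + 9.295 = 0.
Matching s² + 2ζω_n s + ω_n²: ω_n = √9.295 = 3.049 rad/s and 2ζω_n = 3.8, so ζ = 3.8/(2·3.049) = 0.623.

ω_n = 3.05 rad/s, ζ = 0.623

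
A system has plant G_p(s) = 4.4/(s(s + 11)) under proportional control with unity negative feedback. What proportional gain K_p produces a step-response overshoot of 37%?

K_p = 75.5

From %OS = 100·exp(−πζ/√(1−ζ²)) = 37%, ζ = −ln(0.37)/√(π²+ln²(0.37)) = 0.3017.
Characteristic equation s² + 11s + 4.4K_p = 0 gives ζ = 11/(2√(4.4K_p)).
Setting ζ = 0.3017: √(4.4K_p) = 11/(2·0.3017) = 18.23, so K_p = 332.3/4.4 = 75.5.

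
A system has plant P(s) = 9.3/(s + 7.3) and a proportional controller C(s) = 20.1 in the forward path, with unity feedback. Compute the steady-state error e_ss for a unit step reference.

0.0376

The loop is type 0. Static position error constant K_pos = C(0)·P(0) = 20.1·1.274 = 25.61.
Steady-state error to a unit step: e_ss = 1/(1+K_pos) = 1/26.61 = 0.0376.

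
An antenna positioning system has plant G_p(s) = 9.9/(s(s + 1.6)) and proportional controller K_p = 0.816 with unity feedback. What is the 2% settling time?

T_s ≈ 5 s

Closed-loop characteristic equation: s² + 1.6s + 8.078 = 0, so ω_n = 2.842 rad/s and ζ = 1.6/(2·2.842) = 0.2815.
2% settling time T_s ≈ 4/(ζω_n) = 4/0.8 = 5 s.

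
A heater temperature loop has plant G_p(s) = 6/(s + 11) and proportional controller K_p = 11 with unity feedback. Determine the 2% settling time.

T_s ≈ 0.0519 s

Closed-loop transfer function: T(s) = K_p·G_p(s)/(1 + K_p·G_p(s)) = 66/(s + 11 + 66) = 66/(s + 77).
Time constant τ = 1/77 = 0.01299 s, so the 2% settling time is about 4τ = 0.0519 s.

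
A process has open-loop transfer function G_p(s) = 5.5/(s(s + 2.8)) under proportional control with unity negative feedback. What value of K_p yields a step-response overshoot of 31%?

K_p = 2.92

From %OS = 100·exp(−πζ/√(1−ζ²)) = 31%, ζ = −ln(0.31)/√(π²+ln²(0.31)) = 0.3493.
Characteristic equation s² + 2.8s + 5.5K_p = 0 gives ζ = 2.8/(2√(5.5K_p)).
Setting ζ = 0.3493: √(5.5K_p) = 2.8/(2·0.3493) = 4.008, so K_p = 16.06/5.5 = 2.92.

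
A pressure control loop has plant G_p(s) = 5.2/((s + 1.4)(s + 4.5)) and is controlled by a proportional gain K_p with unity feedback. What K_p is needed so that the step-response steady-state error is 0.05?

K_p = 23

Steady-state error for a unit step on this type-0 loop is 1/(1 + K_p·G_p(0)).
G_p(0) = 0.8254. Require 1/(1 + K_p·0.8254) = 0.05, so 1 + 0.8254·K_p = 20.
K_p = (20 − 1)/0.8254 = 23.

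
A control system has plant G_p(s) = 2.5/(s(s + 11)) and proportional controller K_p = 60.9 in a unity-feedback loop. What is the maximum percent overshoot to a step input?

Closed-loop characteristic equation: s² + 11s + 152.2 = 0, so ω_n = 12.34 rad/s and ζ = 11/(2·12.34) = 0.4457.
%OS = 100·exp(−πζ/√(1−ζ²)) = 100·exp(−π·0.4457/√0.8013) = 20.9%.

20.9%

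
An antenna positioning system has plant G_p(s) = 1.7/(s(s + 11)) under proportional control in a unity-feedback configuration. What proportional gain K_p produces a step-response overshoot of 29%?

From %OS = 100·exp(−πζ/√(1−ζ²)) = 29%, ζ = −ln(0.29)/√(π²+ln²(0.29)) = 0.3666.
Characteristic equation s² + 11s + 1.7K_p = 0 gives ζ = 11/(2√(1.7K_p)).
Setting ζ = 0.3666: √(1.7K_p) = 11/(2·0.3666) = 15, so K_p = 225.1/1.7 = 132.

K_p = 132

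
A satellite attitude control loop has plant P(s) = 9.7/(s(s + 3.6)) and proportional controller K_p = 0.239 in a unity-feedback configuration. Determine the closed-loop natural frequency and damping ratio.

ω_n = 1.52 rad/s, ζ = 1.18

With unity feedback the closed-loop characteristic equation is s² + 3.6s + 0.239·9.7 = s² + 3.6s + 2.318 = 0.
So ω_n² = 2.318 ⇒ ω_n = 1.523 rad/s, and ζ = 3.6/(2ω_n) = 1.18.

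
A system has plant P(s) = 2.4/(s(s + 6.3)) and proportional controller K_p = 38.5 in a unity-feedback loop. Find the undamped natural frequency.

ω_n = 9.61 rad/s

1 + K_p·P(s) = 0 gives s² + 6.3s + 92.4 = 0.
Matching s² + 2ζω_n s + ω_n²: ω_n = √92.4 = 9.612 rad/s and 2ζω_n = 6.3, so ζ = 6.3/(2·9.612) = 0.328.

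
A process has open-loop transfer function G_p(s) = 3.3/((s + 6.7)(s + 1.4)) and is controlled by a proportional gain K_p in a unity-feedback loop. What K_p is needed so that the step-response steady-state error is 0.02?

K_p = 139

The loop is type 0, so e_ss(step) = 1/(1 + K_pos) with K_pos = K_p·G_p(0).
G_p(0) = 0.3518. Require 1/(1 + K_p·0.3518) = 0.02, so 1 + 0.3518·K_p = 50.
K_p = (50 − 1)/0.3518 = 139.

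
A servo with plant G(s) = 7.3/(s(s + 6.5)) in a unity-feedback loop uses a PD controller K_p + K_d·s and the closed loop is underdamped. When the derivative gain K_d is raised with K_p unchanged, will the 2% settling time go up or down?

decrease

Characteristic equation s² + (6.5 + 7.3K_d)s + 7.3K_p = 0: raising K_d increases ζω_n = (6.5+7.3K_d)/2 while the loop stays underdamped, so T_s ≈ 4/(ζω_n) decreases.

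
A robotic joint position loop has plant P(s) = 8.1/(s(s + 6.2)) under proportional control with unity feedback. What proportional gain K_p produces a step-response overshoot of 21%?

K_p = 5.99

From %OS = 100·exp(−πζ/√(1−ζ²)) = 21%, ζ = −ln(0.21)/√(π²+ln²(0.21)) = 0.4449.
Characteristic equation s² + 6.2s + 8.1K_p = 0 gives ζ = 6.2/(2√(8.1K_p)).
Setting ζ = 0.4449: √(8.1K_p) = 6.2/(2·0.4449) = 6.968, so K_p = 48.55/8.1 = 5.99.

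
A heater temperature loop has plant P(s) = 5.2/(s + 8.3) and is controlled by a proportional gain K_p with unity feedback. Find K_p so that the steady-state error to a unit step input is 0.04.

Steady-state error for a unit step on this type-0 loop is 1/(1 + K_p·P(0)).
P(0) = 0.6265. Require 1/(1 + K_p·0.6265) = 0.04, so 1 + 0.6265·K_p = 25.
K_p = (25 − 1)/0.6265 = 38.3.

K_p = 38.3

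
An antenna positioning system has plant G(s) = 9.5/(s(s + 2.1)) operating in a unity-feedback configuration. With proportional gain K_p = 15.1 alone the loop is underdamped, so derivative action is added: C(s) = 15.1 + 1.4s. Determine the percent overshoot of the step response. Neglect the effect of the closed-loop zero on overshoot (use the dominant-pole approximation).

7.16%

Forward path: (15.1 + 1.4s)·9.5/(s(s+2.1)). The closed-loop characteristic equation is s² + (2.1 + 9.5·1.4)s + 9.5·15.1 = 0.
That is s² + 15.4s + 143.4 = 0, so ω_n = 11.98 rad/s and ζ = 15.4/(2·11.98) = 0.6429.
%OS = 100·exp(−πζ/√(1−ζ²)) = 7.16%.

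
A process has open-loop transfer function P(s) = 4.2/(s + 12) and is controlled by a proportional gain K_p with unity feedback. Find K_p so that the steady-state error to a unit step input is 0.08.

Steady-state error for a unit step on this type-0 loop is 1/(1 + K_p·P(0)).
P(0) = 0.35. Require 1/(1 + K_p·0.35) = 0.08, so 1 + 0.35·K_p = 12.5.
K_p = (12.5 − 1)/0.35 = 32.9.

K_p = 32.9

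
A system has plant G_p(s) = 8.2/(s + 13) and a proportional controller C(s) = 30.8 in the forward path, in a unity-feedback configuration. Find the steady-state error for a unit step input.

The loop is type 0. Static position error constant K_pos = C(0)·G_p(0) = 30.8·0.6308 = 19.43.
Steady-state error to a unit step: e_ss = 1/(1+K_pos) = 1/20.43 = 0.049.

0.049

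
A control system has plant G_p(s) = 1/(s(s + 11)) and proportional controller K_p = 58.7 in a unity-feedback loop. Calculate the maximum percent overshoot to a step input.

3.92%

Closed-loop characteristic equation: s² + 11s + 58.7 = 0, so ω_n = 7.662 rad/s and ζ = 11/(2·7.662) = 0.7179.
%OS = 100·exp(−πζ/√(1−ζ²)) = 100·exp(−π·0.7179/√0.4847) = 3.92%.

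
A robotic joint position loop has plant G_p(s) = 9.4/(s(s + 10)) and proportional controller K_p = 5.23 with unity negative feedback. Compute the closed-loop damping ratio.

ζ = 0.713

With unity feedback the closed-loop characteristic equation is s² + 10s + 5.23·9.4 = s² + 10s + 49.16 = 0.
So ω_n² = 49.16 ⇒ ω_n = 7.012 rad/s, and ζ = 10/(2ω_n) = 0.713.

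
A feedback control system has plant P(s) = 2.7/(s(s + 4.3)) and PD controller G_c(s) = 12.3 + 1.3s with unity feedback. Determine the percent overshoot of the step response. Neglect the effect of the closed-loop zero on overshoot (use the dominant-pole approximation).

Forward path: (12.3 + 1.3s)·2.7/(s(s+4.3)). The closed-loop characteristic equation is s² + (4.3 + 2.7·1.3)s + 2.7·12.3 = 0.
That is s² + 7.81s + 33.21 = 0, so ω_n = 5.763 rad/s and ζ = 7.81/(2·5.763) = 0.6776.
%OS = 100·exp(−πζ/√(1−ζ²)) = 5.53%.

5.53%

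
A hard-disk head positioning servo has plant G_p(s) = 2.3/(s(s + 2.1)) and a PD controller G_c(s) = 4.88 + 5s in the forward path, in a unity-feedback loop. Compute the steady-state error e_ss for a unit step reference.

0

The open loop G_c(s)G_p(s) has a pole at the origin (type 1), so the static position error constant is infinite and e_ss = 1/(1+∞) = 0.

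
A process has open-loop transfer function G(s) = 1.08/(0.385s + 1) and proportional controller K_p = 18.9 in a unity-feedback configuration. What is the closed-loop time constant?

τ = 0.018 s

Closed loop: T(s) = K_p·G/(1+K_p·G) = 20.41/(0.385s + 1 + 20.41), with pole at s = −(1 + 20.41)/0.385 = −55.62.
Closed-loop time constant τ = 1/55.62 = 0.018 s.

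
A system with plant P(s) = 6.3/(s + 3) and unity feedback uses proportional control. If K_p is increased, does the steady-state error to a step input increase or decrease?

e_ss = 1/(1 + K_p·P(0)); a larger K_p raises the denominator, so e_ss decreases.

decrease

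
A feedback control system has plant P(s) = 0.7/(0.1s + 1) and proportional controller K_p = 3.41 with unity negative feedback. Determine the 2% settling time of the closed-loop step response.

Closed loop: T(s) = K_p·P/(1+K_p·P) = 2.387/(0.1s + 1 + 2.387), with pole at s = −(1 + 2.387)/0.1 = −33.87.
τ = 1/33.87 = 0.02952 s, so 2% settling time ≈ 4τ = 0.118 s.

T_s ≈ 0.118 s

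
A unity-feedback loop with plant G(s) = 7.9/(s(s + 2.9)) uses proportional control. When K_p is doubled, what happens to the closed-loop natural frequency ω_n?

increase

ω_n = √(7.9·K_p), which grows with K_p.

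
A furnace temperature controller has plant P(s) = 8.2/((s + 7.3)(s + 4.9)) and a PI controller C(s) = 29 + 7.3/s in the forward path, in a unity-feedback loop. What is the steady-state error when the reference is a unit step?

0

The open loop C(s)P(s) has a pole at the origin (type 1), so the static position error constant is infinite and e_ss = 1/(1+∞) = 0.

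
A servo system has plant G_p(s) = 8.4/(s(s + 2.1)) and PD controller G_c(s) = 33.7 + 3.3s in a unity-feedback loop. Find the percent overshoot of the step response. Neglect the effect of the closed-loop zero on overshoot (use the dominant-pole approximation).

Forward path: (33.7 + 3.3s)·8.4/(s(s+2.1)). The closed-loop characteristic equation is s² + (2.1 + 8.4·3.3)s + 8.4·33.7 = 0.
That is s² + 29.82s + 283.1 = 0, so ω_n = 16.82 rad/s and ζ = 29.82/(2·16.82) = 0.8862.
%OS = 100·exp(−πζ/√(1−ζ²)) = 0.246%.

0.246%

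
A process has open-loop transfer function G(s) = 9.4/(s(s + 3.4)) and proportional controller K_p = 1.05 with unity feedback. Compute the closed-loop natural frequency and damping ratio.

1 + K_p·G(s) = 0 gives s² + 3.4s + 9.87 = 0.
So ω_n² = 9.87 ⇒ ω_n = 3.142 rad/s, and ζ = 3.4/(2ω_n) = 0.541.

ω_n = 3.14 rad/s, ζ = 0.541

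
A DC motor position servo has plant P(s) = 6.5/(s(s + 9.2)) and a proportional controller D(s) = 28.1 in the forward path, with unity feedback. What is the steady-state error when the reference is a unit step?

0

The open loop D(s)P(s) has a pole at the origin (type 1), so the static position error constant is infinite and e_ss = 1/(1+∞) = 0.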